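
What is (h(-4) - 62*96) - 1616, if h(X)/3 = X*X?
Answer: -7520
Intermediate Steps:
h(X) = 3*X² (h(X) = 3*(X*X) = 3*X²)
(h(-4) - 62*96) - 1616 = (3*(-4)² - 62*96) - 1616 = (3*16 - 5952) - 1616 = (48 - 5952) - 1616 = -5904 - 1616 = -7520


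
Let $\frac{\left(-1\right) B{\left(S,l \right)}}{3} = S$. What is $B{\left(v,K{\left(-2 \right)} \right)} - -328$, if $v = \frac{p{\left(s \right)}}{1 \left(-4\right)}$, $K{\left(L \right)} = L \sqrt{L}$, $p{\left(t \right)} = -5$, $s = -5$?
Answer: $\frac{1297}{4} \approx 324.25$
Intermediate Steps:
$K{\left(L \right)} = L^{\frac{3}{2}}$
$v = \frac{5}{4}$ ($v = - \frac{5}{1 \left(-4\right)} = - \frac{5}{-4} = \left(-5\right) \left(- \frac{1}{4}\right) = \frac{5}{4} \approx 1.25$)
$B{\left(S,l \right)} = - 3 S$
$B{\left(v,K{\left(-2 \right)} \right)} - -328 = \left(-3\right) \frac{5}{4} - -328 = - \frac{15}{4} + 328 = \frac{1297}{4}$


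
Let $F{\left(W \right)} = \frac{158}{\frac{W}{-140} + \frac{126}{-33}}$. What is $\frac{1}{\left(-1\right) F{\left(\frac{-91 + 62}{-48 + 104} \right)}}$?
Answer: $\frac{328961}{13625920} \approx 0.024142$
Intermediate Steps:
$F{\left(W \right)} = \frac{158}{- \frac{42}{11} - \frac{W}{140}}$ ($F{\left(W \right)} = \frac{158}{W \left(- \frac{1}{140}\right) + 126 \left(- \frac{1}{33}\right)} = \frac{158}{- \frac{W}{140} - \frac{42}{11}} = \frac{158}{- \frac{42}{11} - \frac{W}{140}}$)
$\frac{1}{\left(-1\right) F{\left(\frac{-91 + 62}{-48 + 104} \right)}} = \frac{1}{\left(-1\right) \left(- \frac{243320}{5880 + 11 \frac{-91 + 62}{-48 + 104}}\right)} = \frac{1}{\left(-1\right) \left(- \frac{243320}{5880 + 11 \left(- \frac{29}{56}\right)}\right)} = \frac{1}{\left(-1\right) \left(- \frac{243320}{5880 - \frac{319}{56}}\right)} = \frac{1}{\left(-1\right) \left(- \frac{243320}{\frac{328961}{56}}\right)} = \frac{1}{\left(-1\right) \left(\left(-243320\right) \frac{56}{328961}\right)} = \frac{1}{\left(-1\right) \left(- \frac{13625920}{328961}\right)} = \frac{1}{\frac{13625920}{328961}} = \frac{328961}{13625920}$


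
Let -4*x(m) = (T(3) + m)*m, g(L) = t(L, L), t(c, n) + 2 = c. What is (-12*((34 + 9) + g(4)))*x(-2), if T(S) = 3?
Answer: -270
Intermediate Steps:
t(c, n) = -2 + c
g(L) = -2 + L
x(m) = -m*(3 + m)/4 (x(m) = -(3 + m)*m/4 = -m*(3 + m)/4)
(-12*((34 + 9) + g(4)))*x(-2) = (-12*((34 + 9) + (-2 + 4)))*(-1/4*(-2)*(3 - 2)) = (-12*(43 + 2))*(-1/4*(-2)*1) = -12*45*(1/2) = -540*1/2 = -270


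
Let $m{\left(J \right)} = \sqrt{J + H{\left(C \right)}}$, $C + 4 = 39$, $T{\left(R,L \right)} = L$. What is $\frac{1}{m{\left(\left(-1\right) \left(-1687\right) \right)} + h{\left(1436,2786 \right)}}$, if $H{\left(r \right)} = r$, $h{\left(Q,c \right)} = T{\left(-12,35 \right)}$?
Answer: $- \frac{5}{71} + \frac{\sqrt{1722}}{497} \approx 0.013072$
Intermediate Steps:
$C = 35$ ($C = -4 + 39 = 35$)
$h{\left(Q,c \right)} = 35$
$m{\left(J \right)} = \sqrt{35 + J}$ ($m{\left(J \right)} = \sqrt{J + 35} = \sqrt{35 + J}$)
$\frac{1}{m{\left(\left(-1\right) \left(-1687\right) \right)} + h{\left(1436,2786 \right)}} = \frac{1}{\sqrt{35 - -1687} + 35} = \frac{1}{\sqrt{35 + 1687} + 35} = \frac{1}{\sqrt{1722} + 35} = \frac{1}{35 + \sqrt{1722}}$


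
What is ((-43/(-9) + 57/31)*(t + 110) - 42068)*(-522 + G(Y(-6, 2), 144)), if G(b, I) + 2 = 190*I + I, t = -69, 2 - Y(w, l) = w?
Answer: -314621496280/279 ≈ -1.1277e+9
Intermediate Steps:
Y(w, l) = 2 - w
G(b, I) = -2 + 191*I (G(b, I) = -2 + (190*I + I) = -2 + 191*I)
((-43/(-9) + 57/31)*(t + 110) - 42068)*(-522 + G(Y(-6, 2), 144)) = ((-43/(-9) + 57/31)*(-69 + 110) - 42068)*(-522 + (-2 + 191*144)) = ((-43*(-⅑) + 57*(1/31))*41 - 42068)*(-522 + (-2 + 27504)) = ((43/9 + 57/31)*41 - 42068)*(-522 + 27502) = ((1846/279)*41 - 42068)*26980 = (75686/279 - 42068)*26980 = -11661286/279*26980 = -314621496280/279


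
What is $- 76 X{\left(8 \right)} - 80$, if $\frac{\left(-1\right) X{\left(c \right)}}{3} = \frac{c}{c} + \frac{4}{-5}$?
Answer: $- \frac{172}{5} \approx -34.4$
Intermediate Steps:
$X{\left(c \right)} = - \frac{3}{5}$ ($X{\left(c \right)} = - 3 \left(\frac{c}{c} + \frac{4}{-5}\right) = - 3 \left(1 + 4 \left(- \frac{1}{5}\right)\right) = - 3 \left(1 - \frac{4}{5}\right) = \left(-3\right) \frac{1}{5} = - \frac{3}{5}$)
$- 76 X{\left(8 \right)} - 80 = \left(-76\right) \left(- \frac{3}{5}\right) - 80 = \frac{228}{5} - 80 = - \frac{172}{5}$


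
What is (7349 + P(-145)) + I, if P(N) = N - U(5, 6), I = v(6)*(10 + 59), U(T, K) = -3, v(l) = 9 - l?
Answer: 7414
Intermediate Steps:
I = 207 (I = (9 - 1*6)*(10 + 59) = (9 - 6)*69 = 3*69 = 207)
P(N) = 3 + N (P(N) = N - 1*(-3) = N + 3 = 3 + N)
(7349 + P(-145)) + I = (7349 + (3 - 145)) + 207 = (7349 - 142) + 207 = 7207 + 207 = 7414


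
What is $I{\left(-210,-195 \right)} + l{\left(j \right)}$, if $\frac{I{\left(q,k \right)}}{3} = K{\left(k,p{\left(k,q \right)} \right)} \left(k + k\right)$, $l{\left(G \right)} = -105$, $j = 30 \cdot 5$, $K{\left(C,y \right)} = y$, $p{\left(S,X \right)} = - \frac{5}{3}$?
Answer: $1845$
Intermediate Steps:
$p{\left(S,X \right)} = - \frac{5}{3}$ ($p{\left(S,X \right)} = \left(-5\right) \frac{1}{3} = - \frac{5}{3}$)
$j = 150$
$I{\left(q,k \right)} = - 10 k$ ($I{\left(q,k \right)} = 3 \left(- \frac{5 \left(k + k\right)}{3}\right) = 3 \left(- \frac{5 \cdot 2 k}{3}\right) = 3 \left(- \frac{10 k}{3}\right) = - 10 k$)
$I{\left(-210,-195 \right)} + l{\left(j \right)} = \left(-10\right) \left(-195\right) - 105 = 1950 - 105 = 1845$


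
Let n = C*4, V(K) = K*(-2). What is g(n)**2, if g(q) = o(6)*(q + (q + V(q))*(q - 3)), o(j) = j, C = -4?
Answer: 3686400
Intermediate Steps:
V(K) = -2*K
n = -16 (n = -4*4 = -16)
g(q) = 6*q - 6*q*(-3 + q) (g(q) = 6*(q + (q - 2*q)*(q - 3)) = 6*(q + (-q)*(-3 + q)) = 6*(q - q*(-3 + q)) = 6*q - 6*q*(-3 + q))
g(n)**2 = (6*(-16)*(4 - 1*(-16)))**2 = (6*(-16)*(4 + 16))**2 = (6*(-16)*20)**2 = (-1920)**2 = 3686400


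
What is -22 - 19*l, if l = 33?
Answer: -649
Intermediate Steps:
-22 - 19*l = -22 - 19*33 = -22 - 627 = -649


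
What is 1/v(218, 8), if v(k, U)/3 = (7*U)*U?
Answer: 1/1344 ≈ 0.00074405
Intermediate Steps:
v(k, U) = 21*U² (v(k, U) = 3*((7*U)*U) = 3*(7*U²) = 21*U²)
1/v(218, 8) = 1/(21*8²) = 1/(21*64) = 1/1344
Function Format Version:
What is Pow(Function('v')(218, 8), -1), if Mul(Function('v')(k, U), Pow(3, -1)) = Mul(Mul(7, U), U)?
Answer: Rational(1, 1344) ≈ 0.00074405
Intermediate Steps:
Function('v')(k, U) = Mul(21, Pow(U, 2)) (Function('v')(k, U) = Mul(3, Mul(Mul(7, U), U)) = Mul(3, Mul(7, Pow(U, 2))) = Mul(21, Pow(U, 2)))
Pow(Function('v')(218, 8), -1) = Pow(Mul(21, Pow(8, 2)), -1) = Pow(Mul(21, 64), -1) = Pow(1344, -1) = Rational(1, 1344)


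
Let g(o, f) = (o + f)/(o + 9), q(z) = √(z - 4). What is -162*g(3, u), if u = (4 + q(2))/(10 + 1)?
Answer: -999/22 - 27*I*√2/22 ≈ -45.409 - 1.7356*I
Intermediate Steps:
q(z) = √(-4 + z)
u = 4/11 + I*√2/11 (u = (4 + √(-4 + 2))/(10 + 1) = (4 + √(-2))/11 = (4 + I*√2)*(1/11) = 4/11 + I*√2/11 ≈ 0.36364 + 0.12856*I)
g(o, f) = (f + o)/(9 + o)
-162*g(3, u) = -162*((4/11 + I*√2/11) + 3)/(9 + 3) = -162*(37/11 + I*√2/11)/12 = -27*(37/11 + I*√2/11)/2 = -162*(37/132 + I*√2/132) = -999/22 - 27*I*√2/22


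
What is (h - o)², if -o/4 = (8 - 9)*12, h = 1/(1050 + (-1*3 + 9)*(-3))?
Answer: 2453716225/1065024 ≈ 2303.9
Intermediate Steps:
h = 1/1032 (h = 1/(1050 + (-3 + 9)*(-3)) = 1/(1050 + 6*(-3)) = 1/(1050 - 18) = 1/1032 ≈ 0.00096899)
o = 48 (o = -4*(8 - 9)*12 = -(-4)*12 = -4*(-12) = 48)
(h - o)² = (1/1032 - 1*48)² = (1/1032 - 48)² = (-49535/1032)² = 2453716225/1065024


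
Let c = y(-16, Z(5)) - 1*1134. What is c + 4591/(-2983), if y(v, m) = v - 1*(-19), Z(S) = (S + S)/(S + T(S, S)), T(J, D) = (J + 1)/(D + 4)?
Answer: -3378364/2983 ≈ -1132.5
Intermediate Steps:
T(J, D) = (1 + J)/(4 + D)
Z(S) = 2*S/(S + (1 + S)/(4 + S)) (Z(S) = (S + S)/(S + (1 + S)/(4 + S)) = (2*S)/(S + (1 + S)/(4 + S)) = 2*S/(S + (1 + S)/(4 + S)))
y(v, m) = 19 + v (y(v, m) = v + 19 = 19 + v)
c = -1131 (c = (19 - 16) - 1*1134 = 3 - 1134 = -1131)
c + 4591/(-2983) = -1131 + 4591/(-2983) = -1131 + 4591*(-1/2983) = -1131 - 4591/2983 = -3378364/2983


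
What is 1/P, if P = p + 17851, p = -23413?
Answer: -1/5562 ≈ -0.00017979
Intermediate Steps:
P = -5562 (P = -23413 + 17851 = -5562)
1/P = 1/(-5562) = -1/5562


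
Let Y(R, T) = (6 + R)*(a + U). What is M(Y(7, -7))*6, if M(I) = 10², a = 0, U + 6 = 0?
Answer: 600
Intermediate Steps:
U = -6 (U = -6 + 0 = -6)
Y(R, T) = -36 - 6*R (Y(R, T) = (6 + R)*(0 - 6) = (6 + R)*(-6) = -36 - 6*R)
M(I) = 100
M(Y(7, -7))*6 = 100*6 = 600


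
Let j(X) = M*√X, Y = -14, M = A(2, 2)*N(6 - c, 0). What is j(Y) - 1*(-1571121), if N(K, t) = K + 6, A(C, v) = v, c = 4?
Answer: 1571121 + 16*I*√14 ≈ 1.5711e+6 + 59.867*I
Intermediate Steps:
N(K, t) = 6 + K
M = 16 (M = 2*(6 + (6 - 1*4)) = 2*(6 + (6 - 4)) = 2*(6 + 2) = 2*8 = 16)
j(X) = 16*√X
j(Y) - 1*(-1571121) = 16*√(-14) - 1*(-1571121) = 16*(I*√14) + 1571121 = 16*I*√14 + 1571121 = 1571121 + 16*I*√14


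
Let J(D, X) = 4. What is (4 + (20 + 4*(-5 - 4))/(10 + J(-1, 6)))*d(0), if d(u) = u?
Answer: 0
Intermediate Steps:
(4 + (20 + 4*(-5 - 4))/(10 + J(-1, 6)))*d(0) = (4 + (20 + 4*(-5 - 4))/(10 + 4))*0 = (4 + (20 + 4*(-9))/14)*0 = (4 + (20 - 36)*(1/14))*0 = (4 - 16*1/14)*0 = (4 - 8/7)*0 = (20/7)*0 = 0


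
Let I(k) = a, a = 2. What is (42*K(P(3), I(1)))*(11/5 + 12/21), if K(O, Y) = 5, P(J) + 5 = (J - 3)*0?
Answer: 582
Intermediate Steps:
I(k) = 2
P(J) = -5 (P(J) = -5 + (J - 3)*0 = -5 + (-3 + J)*0 = -5 + 0 = -5)
(42*K(P(3), I(1)))*(11/5 + 12/21) = (42*5)*(11/5 + 12/21) = 210*(11*(⅕) + 12*(1/21)) = 210*(11/5 + 4/7) = 210*(97/35) = 582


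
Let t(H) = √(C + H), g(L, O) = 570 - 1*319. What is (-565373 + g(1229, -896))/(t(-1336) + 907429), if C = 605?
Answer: -1987628261/3191579034 + 94187*I*√731/137237898462 ≈ -0.62277 + 1.8556e-5*I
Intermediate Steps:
g(L, O) = 251 (g(L, O) = 570 - 319 = 251)
t(H) = √(605 + H)
(-565373 + g(1229, -896))/(t(-1336) + 907429) = (-565373 + 251)/(√(605 - 1336) + 907429) = -565122/(√(-731) + 907429) = -565122/(I*√731 + 907429) = -565122/(907429 + I*√731)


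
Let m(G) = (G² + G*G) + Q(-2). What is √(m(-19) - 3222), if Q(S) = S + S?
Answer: 2*I*√626 ≈ 50.04*I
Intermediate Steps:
Q(S) = 2*S
m(G) = -4 + 2*G² (m(G) = (G² + G*G) + 2*(-2) = (G² + G²) - 4 = 2*G² - 4 = -4 + 2*G²)
√(m(-19) - 3222) = √((-4 + 2*(-19)²) - 3222) = √((-4 + 2*361) - 3222) = √((-4 + 722) - 3222) = √(718 - 3222) = √(-2504) = 2*I*√626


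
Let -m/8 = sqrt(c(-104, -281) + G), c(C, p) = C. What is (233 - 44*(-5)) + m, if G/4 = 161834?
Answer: 453 - 64*sqrt(10113) ≈ -5983.1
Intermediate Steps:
G = 647336 (G = 4*161834 = 647336)
m = -64*sqrt(10113) (m = -8*sqrt(-104 + 647336) = -64*sqrt(10113) ≈ -6436.1)
(233 - 44*(-5)) + m = (233 - 44*(-5)) - 64*sqrt(10113) = (233 + 220) - 64*sqrt(10113) = 453 - 64*sqrt(10113)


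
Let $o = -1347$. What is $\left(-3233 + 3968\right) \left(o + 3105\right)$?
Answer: $1292130$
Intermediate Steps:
$\left(-3233 + 3968\right) \left(o + 3105\right) = \left(-3233 + 3968\right) \left(-1347 + 3105\right) = 735 \cdot 1758 = 1292130$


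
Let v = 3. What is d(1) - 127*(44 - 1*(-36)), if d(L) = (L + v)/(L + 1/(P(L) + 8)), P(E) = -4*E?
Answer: -50784/5 ≈ -10157.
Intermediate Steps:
d(L) = (3 + L)/(L + 1/(8 - 4*L)) (d(L) = (L + 3)/(L + 1/(-4*L + 8)) = (3 + L)/(L + 1/(8 - 4*L)))
d(1) - 127*(44 - 1*(-36)) = 4*(6 - 1*1 - 1*1²)/(1 - 4*1² + 8*1) - 127*(44 - 1*(-36)) = 4*(6 - 1 - 1*1)/(1 - 4*1 + 8) - 127*(44 + 36) = 4*(6 - 1 - 1)/(1 - 4 + 8) - 127*80 = 4*4/5 - 10160 = 4*(⅕)*4 - 10160 = 16/5 - 10160 = -50784/5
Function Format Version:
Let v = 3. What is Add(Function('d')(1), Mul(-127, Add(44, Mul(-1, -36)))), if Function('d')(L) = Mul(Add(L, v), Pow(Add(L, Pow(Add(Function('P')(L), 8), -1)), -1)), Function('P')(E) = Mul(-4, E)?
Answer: Rational(-50784, 5) ≈ -10157.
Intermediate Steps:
Function('d')(L) = Mul(Pow(Add(L, Pow(Add(8, Mul(-4, L)), -1)), -1), Add(3, L)) (Function('d')(L) = Mul(Add(L, 3), Pow(Add(L, Pow(Add(Mul(-4, L), 8), -1)), -1)) = Mul(Add(3, L), Pow(Add(L, Pow(Add(8, Mul(-4, L)), -1)), -1)) = Mul(Pow(Add(L, Pow(Add(8, Mul(-4, L)), -1)), -1), Add(3, L)))
Add(Function('d')(1), Mul(-127, Add(44, Mul(-1, -36)))) = Add(Mul(4, Pow(Add(1, Mul(-4, Pow(1, 2)), Mul(8, 1)), -1), Add(6, Mul(-1, 1), Mul(-1, Pow(1, 2)))), Mul(-127, Add(44, Mul(-1, -36)))) = Add(Mul(4, Pow(Add(1, Mul(-4, 1), 8), -1), Add(6, -1, Mul(-1, 1))), Mul(-127, Add(44, 36))) = Add(Mul(4, Pow(Add(1, -4, 8), -1), Add(6, -1, -1)), Mul(-127, 80)) = Add(Mul(4, Pow(5, -1), 4), -10160) = Add(Mul(4, Rational(1, 5), 4), -10160) = Add(Rational(16, 5), -10160) = Rational(-50784, 5)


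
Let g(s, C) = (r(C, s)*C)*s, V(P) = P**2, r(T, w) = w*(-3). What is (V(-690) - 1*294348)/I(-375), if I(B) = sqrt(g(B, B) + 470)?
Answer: 181752*sqrt(158203595)/158203595 ≈ 14.450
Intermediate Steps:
r(T, w) = -3*w
g(s, C) = -3*C*s**2 (g(s, C) = ((-3*s)*C)*s = (-3*C*s)*s = -3*C*s**2)
I(B) = sqrt(470 - 3*B**3) (I(B) = sqrt(-3*B*B**2 + 470) = sqrt(-3*B**3 + 470) = sqrt(470 - 3*B**3))
(V(-690) - 1*294348)/I(-375) = ((-690)**2 - 1*294348)/(sqrt(470 - 3*(-375)**3)) = (476100 - 294348)/(sqrt(470 - 3*(-52734375))) = 181752/(sqrt(470 + 158203125)) = 181752/(sqrt(158203595)) = 181752*(sqrt(158203595)/158203595) = 181752*sqrt(158203595)/158203595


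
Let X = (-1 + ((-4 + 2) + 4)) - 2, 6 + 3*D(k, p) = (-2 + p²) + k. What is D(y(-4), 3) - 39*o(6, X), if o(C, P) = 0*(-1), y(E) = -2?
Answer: -⅓ ≈ -0.33333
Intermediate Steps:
D(k, p) = -8/3 + k/3 + p²/3 (D(k, p) = -2 + ((-2 + p²) + k)/3 = -2 + (-2 + k + p²)/3 = -2 + (-⅔ + k/3 + p²/3) = -8/3 + k/3 + p²/3)
X = -1 (X = (-1 + (-2 + 4)) - 2 = (-1 + 2) - 2 = 1 - 2 = -1)
o(C, P) = 0
D(y(-4), 3) - 39*o(6, X) = (-8/3 + (⅓)*(-2) + (⅓)*3²) - 39*0 = (-8/3 - ⅔ + (⅓)*9) + 0 = (-8/3 - ⅔ + 3) + 0 = -⅓ + 0 = -⅓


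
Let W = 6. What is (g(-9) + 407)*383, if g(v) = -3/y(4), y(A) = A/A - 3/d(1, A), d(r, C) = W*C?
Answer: 1081975/7 ≈ 1.5457e+5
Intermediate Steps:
d(r, C) = 6*C
y(A) = 1 - 1/(2*A) (y(A) = A/A - 3*1/(6*A) = 1 - 1/(2*A))
g(v) = -24/7 (g(v) = -3*4/(-½ + 4) = -3/((¼)*(7/2)) = -3/7/8 = -3*8/7 = -24/7)
(g(-9) + 407)*383 = (-24/7 + 407)*383 = (2825/7)*383 = 1081975/7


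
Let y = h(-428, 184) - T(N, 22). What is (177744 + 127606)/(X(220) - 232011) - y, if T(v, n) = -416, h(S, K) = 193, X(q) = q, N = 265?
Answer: -141466069/231791 ≈ -610.32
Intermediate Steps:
y = 609 (y = 193 - 1*(-416) = 193 + 416 = 609)
(177744 + 127606)/(X(220) - 232011) - y = (177744 + 127606)/(220 - 232011) - 1*609 = 305350/(-231791) - 609 = 305350*(-1/231791) - 609 = -305350/231791 - 609 = -141466069/231791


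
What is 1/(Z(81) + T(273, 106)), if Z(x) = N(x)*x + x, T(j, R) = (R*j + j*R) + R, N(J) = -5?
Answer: 1/57658 ≈ 1.7344e-5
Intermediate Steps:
T(j, R) = R + 2*R*j (T(j, R) = (R*j + R*j) + R = 2*R*j + R = R + 2*R*j)
Z(x) = -4*x (Z(x) = -5*x + x = -4*x)
1/(Z(81) + T(273, 106)) = 1/(-4*81 + 106*(1 + 2*273)) = 1/(-324 + 106*(1 + 546)) = 1/(-324 + 106*547) = 1/(-324 + 57982) = 1/57658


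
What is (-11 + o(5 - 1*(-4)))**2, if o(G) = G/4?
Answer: 1225/16 ≈ 76.563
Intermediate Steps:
o(G) = G/4 (o(G) = G*(1/4) = G/4)
(-11 + o(5 - 1*(-4)))**2 = (-11 + (5 - 1*(-4))/4)**2 = (-11 + (5 + 4)/4)**2 = (-11 + (1/4)*9)**2 = (-11 + 9/4)**2 = (-35/4)**2 = 1225/16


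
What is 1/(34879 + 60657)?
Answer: 1/95536 ≈ 1.0467e-5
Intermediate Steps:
1/(34879 + 60657) = 1/95536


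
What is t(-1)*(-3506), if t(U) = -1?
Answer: 3506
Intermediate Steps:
t(-1)*(-3506) = -1*(-3506) = 3506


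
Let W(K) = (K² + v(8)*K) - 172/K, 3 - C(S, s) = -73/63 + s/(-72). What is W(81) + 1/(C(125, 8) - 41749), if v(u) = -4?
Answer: 1328174332847/213023358 ≈ 6234.9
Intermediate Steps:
C(S, s) = 262/63 + s/72 (C(S, s) = 3 - (-73/63 + s/(-72)) = 3 - (-73*1/63 + s*(-1/72)) = 3 - (-73/63 - s/72) = 3 + (73/63 + s/72) = 262/63 + s/72)
W(K) = K² - 172/K - 4*K (W(K) = (K² - 4*K) - 172/K = K² - 172/K - 4*K)
W(81) + 1/(C(125, 8) - 41749) = (-172 + 81²*(-4 + 81))/81 + 1/((262/63 + (1/72)*8) - 41749) = (-172 + 6561*77)/81 + 1/((262/63 + ⅑) - 41749) = (-172 + 505197)/81 + 1/(269/63 - 41749) = (1/81)*505025 + 1/(-2629918/63) = 505025/81 - 63/2629918 = 1328174332847/213023358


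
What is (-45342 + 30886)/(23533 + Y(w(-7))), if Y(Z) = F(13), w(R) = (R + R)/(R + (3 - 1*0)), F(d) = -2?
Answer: -14456/23531 ≈ -0.61434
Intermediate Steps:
w(R) = 2*R/(3 + R) (w(R) = (2*R)/(R + (3 + 0)) = (2*R)/(R + 3) = (2*R)/(3 + R) = 2*R/(3 + R))
Y(Z) = -2
(-45342 + 30886)/(23533 + Y(w(-7))) = (-45342 + 30886)/(23533 - 2) = -14456/23531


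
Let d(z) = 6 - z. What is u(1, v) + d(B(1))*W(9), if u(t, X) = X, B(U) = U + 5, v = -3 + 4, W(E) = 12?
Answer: 1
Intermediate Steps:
v = 1
B(U) = 5 + U
u(1, v) + d(B(1))*W(9) = 1 + (6 - (5 + 1))*12 = 1 + (6 - 1*6)*12 = 1 + (6 - 6)*12 = 1 + 0*12 = 1 + 0 = 1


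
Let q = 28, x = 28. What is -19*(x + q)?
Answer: -1064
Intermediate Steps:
-19*(x + q) = -19*(28 + 28) = -19*56 = -1064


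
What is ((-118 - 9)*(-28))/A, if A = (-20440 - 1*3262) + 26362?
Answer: 127/95 ≈ 1.3368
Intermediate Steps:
A = 2660 (A = (-20440 - 3262) + 26362 = -23702 + 26362 = 2660)
((-118 - 9)*(-28))/A = ((-118 - 9)*(-28))/2660 = -127*(-28)*(1/2660) = 3556*(1/2660) = 127/95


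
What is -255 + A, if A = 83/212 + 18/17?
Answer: -913793/3604 ≈ -253.55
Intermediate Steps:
A = 5227/3604 (A = 83*(1/212) + 18*(1/17) = 83/212 + 18/17 = 5227/3604 ≈ 1.4503)
-255 + A = -255 + 5227/3604 = -913793/3604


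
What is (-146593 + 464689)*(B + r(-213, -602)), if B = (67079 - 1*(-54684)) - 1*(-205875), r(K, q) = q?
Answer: 104028843456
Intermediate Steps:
B = 327638 (B = (67079 + 54684) + 205875 = 121763 + 205875 = 327638)
(-146593 + 464689)*(B + r(-213, -602)) = (-146593 + 464689)*(327638 - 602) = 318096*327036 = 104028843456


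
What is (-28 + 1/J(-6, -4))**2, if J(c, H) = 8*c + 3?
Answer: 1590121/2025 ≈ 785.25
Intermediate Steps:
J(c, H) = 3 + 8*c
(-28 + 1/J(-6, -4))**2 = (-28 + 1/(3 + 8*(-6)))**2 = (-28 + 1/(3 - 48))**2 = (-28 + 1/(-45))**2 = (-28 - 1/45)**2 = (-1261/45)**2 = 1590121/2025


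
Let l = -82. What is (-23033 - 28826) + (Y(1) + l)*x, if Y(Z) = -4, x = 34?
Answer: -54783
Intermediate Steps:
(-23033 - 28826) + (Y(1) + l)*x = (-23033 - 28826) + (-4 - 82)*34 = -51859 - 86*34 = -51859 - 2924 = -54783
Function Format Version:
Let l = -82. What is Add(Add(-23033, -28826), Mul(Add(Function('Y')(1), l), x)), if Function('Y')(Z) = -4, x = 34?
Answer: -54783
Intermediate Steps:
Add(Add(-23033, -28826), Mul(Add(Function('Y')(1), l), x)) = Add(Add(-23033, -28826), Mul(Add(-4, -82), 34)) = Add(-51859, Mul(-86, 34)) = Add(-51859, -2924) = -54783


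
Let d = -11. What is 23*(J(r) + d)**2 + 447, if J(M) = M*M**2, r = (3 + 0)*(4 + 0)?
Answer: 67806494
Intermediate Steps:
r = 12 (r = 3*4 = 12)
J(M) = M**3
23*(J(r) + d)**2 + 447 = 23*(12**3 - 11)**2 + 447 = 23*(1728 - 11)**2 + 447 = 23*1717**2 + 447 = 23*2948089 + 447 = 67806047 + 447 = 67806494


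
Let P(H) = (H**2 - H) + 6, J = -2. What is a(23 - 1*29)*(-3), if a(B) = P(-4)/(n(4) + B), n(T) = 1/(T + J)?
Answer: 156/11 ≈ 14.182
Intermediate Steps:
P(H) = 6 + H**2 - H
n(T) = 1/(-2 + T) (n(T) = 1/(T - 2) = 1/(-2 + T))
a(B) = 26/(1/2 + B) (a(B) = (6 + (-4)**2 - 1*(-4))/(1/(-2 + 4) + B) = (6 + 16 + 4)/(1/2 + B) = 26/(1/2 + B))
a(23 - 1*29)*(-3) = (52/(1 + 2*(23 - 1*29)))*(-3) = (52/(1 + 2*(23 - 29)))*(-3) = (52/(1 + 2*(-6)))*(-3) = (52/(1 - 12))*(-3) = (52/(-11))*(-3) = (52*(-1/11))*(-3) = -52/11*(-3) = 156/11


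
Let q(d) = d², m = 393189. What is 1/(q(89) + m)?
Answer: 1/401110 ≈ 2.4931e-6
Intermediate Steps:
1/(q(89) + m) = 1/(89² + 393189) = 1/(7921 + 393189) = 1/401110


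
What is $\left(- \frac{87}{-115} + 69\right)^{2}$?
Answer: $\frac{64352484}{13225} \approx 4866.0$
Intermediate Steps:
$\left(- \frac{87}{-115} + 69\right)^{2} = \left(\left(-87\right) \left(- \frac{1}{115}\right) + 69\right)^{2} = \left(\frac{87}{115} + 69\right)^{2} = \left(\frac{8022}{115}\right)^{2} = \frac{64352484}{13225}$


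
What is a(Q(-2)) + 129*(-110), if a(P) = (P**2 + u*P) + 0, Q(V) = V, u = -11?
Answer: -14164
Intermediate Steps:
a(P) = P**2 - 11*P (a(P) = (P**2 - 11*P) + 0 = P**2 - 11*P)
a(Q(-2)) + 129*(-110) = -2*(-11 - 2) + 129*(-110) = -2*(-13) - 14190 = 26 - 14190 = -14164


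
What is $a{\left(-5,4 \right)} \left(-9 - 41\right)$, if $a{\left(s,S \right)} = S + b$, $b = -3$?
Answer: $-50$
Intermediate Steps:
$a{\left(s,S \right)} = -3 + S$ ($a{\left(s,S \right)} = S - 3 = -3 + S$)
$a{\left(-5,4 \right)} \left(-9 - 41\right) = \left(-3 + 4\right) \left(-9 - 41\right) = 1 \left(-50\right) = -50$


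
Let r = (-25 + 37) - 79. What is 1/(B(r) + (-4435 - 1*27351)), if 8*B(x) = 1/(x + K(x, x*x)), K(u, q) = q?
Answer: -35376/1124461535 ≈ -3.1460e-5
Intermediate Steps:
r = -67 (r = 12 - 79 = -67)
B(x) = 1/(8*(x + x²)) (B(x) = 1/(8*(x + x*x)) = 1/(8*(x + x²)))
1/(B(r) + (-4435 - 1*27351)) = 1/((⅛)/(-67*(1 - 67)) + (-4435 - 1*27351)) = 1/((⅛)*(-1/67)/(-66) + (-4435 - 27351)) = 1/((⅛)*(-1/67)*(-1/66) - 31786) = 1/(1/35376 - 31786) = 1/(-1124461535/35376) = -35376/1124461535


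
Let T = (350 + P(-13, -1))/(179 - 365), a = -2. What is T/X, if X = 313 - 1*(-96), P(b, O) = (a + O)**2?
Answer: -359/76074 ≈ -0.0047191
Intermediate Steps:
P(b, O) = (-2 + O)**2
X = 409 (X = 313 + 96 = 409)
T = -359/186 (T = (350 + (-2 - 1)**2)/(179 - 365) = (350 + (-3)**2)/(-186) = (350 + 9)*(-1/186) = 359*(-1/186) = -359/186 ≈ -1.9301)
T/X = -359/186/409 = -359/186*1/409 = -359/76074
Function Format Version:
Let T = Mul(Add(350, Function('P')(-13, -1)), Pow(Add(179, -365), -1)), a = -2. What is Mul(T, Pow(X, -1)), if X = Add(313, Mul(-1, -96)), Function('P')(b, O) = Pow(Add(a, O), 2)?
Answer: Rational(-359, 76074) ≈ -0.0047191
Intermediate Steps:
Function('P')(b, O) = Pow(Add(-2, O), 2)
X = 409 (X = Add(313, 96) = 409)
T = Rational(-359, 186) (T = Mul(Add(350, Pow(Add(-2, -1), 2)), Pow(Add(179, -365), -1)) = Mul(Add(350, Pow(-3, 2)), Pow(-186, -1)) = Mul(Add(350, 9), Rational(-1, 186)) = Mul(359, Rational(-1, 186)) = Rational(-359, 186) ≈ -1.9301)
Mul(T, Pow(X, -1)) = Mul(Rational(-359, 186), Pow(409, -1)) = Mul(Rational(-359, 186), Rational(1, 409)) = Rational(-359, 76074)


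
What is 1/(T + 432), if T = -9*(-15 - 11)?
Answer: 1/666 ≈ 0.0015015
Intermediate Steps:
T = 234 (T = -9*(-26) = 234)
1/(T + 432) = 1/(234 + 432) = 1/666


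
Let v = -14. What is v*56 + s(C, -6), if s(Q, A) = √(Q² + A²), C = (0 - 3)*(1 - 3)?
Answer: -784 + 6*√2 ≈ -775.51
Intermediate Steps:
C = 6 (C = -3*(-2) = 6)
s(Q, A) = √(A² + Q²)
v*56 + s(C, -6) = -14*56 + √((-6)² + 6²) = -784 + √(36 + 36) = -784 + √72 = -784 + 6*√2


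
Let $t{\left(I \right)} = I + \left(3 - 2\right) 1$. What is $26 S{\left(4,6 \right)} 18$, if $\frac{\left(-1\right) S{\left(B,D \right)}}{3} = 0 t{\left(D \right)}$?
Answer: $0$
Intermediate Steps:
$t{\left(I \right)} = 1 + I$ ($t{\left(I \right)} = I + \left(3 - 2\right) 1 = I + 1 \cdot 1 = I + 1 = 1 + I$)
$S{\left(B,D \right)} = 0$ ($S{\left(B,D \right)} = - 3 \cdot 0 \left(1 + D\right) = \left(-3\right) 0 = 0$)
$26 S{\left(4,6 \right)} 18 = 26 \cdot 0 \cdot 18 = 0 \cdot 18 = 0$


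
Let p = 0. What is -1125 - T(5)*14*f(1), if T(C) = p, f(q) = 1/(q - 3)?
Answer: -1125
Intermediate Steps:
f(q) = 1/(-3 + q)
T(C) = 0
-1125 - T(5)*14*f(1) = -1125 - 0*14/(-3 + 1) = -1125 - 0/(-2) = -1125 - 0*(-1)/2 = -1125 - 1*0 = -1125 + 0 = -1125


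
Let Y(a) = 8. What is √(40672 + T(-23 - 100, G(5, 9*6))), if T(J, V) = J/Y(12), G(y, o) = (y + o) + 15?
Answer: √650506/4 ≈ 201.63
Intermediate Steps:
G(y, o) = 15 + o + y (G(y, o) = (o + y) + 15 = 15 + o + y)
T(J, V) = J/8
√(40672 + T(-23 - 100, G(5, 9*6))) = √(40672 + (-23 - 100)/8) = √(40672 + (⅛)*(-123)) = √(40672 - 123/8) = √(325253/8) = √650506/4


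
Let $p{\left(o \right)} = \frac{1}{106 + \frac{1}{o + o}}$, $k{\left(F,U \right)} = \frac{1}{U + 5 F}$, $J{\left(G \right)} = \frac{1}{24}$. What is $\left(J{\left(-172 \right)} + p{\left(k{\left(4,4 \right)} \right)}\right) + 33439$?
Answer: $\frac{47349695}{1416} \approx 33439.0$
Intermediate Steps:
$J{\left(G \right)} = \frac{1}{24}$
$p{\left(o \right)} = \frac{1}{106 + \frac{1}{2 o}}$
$\left(J{\left(-172 \right)} + p{\left(k{\left(4,4 \right)} \right)}\right) + 33439 = \left(\frac{1}{24} + \frac{2}{\left(4 + 5 \cdot 4\right) \left(1 + \frac{212}{4 + 5 \cdot 4}\right)}\right) + 33439 = \left(\frac{1}{24} + \frac{2}{\left(4 + 20\right) \left(1 + \frac{212}{4 + 20}\right)}\right) + 33439 = \left(\frac{1}{24} + \frac{2}{24 \left(1 + \frac{212}{24}\right)}\right) + 33439 = \left(\frac{1}{24} + 2 \cdot \frac{1}{24} \frac{1}{1 + 212 \cdot \frac{1}{24}}\right) + 33439 = \left(\frac{1}{24} + 2 \cdot \frac{1}{24} \frac{1}{1 + \frac{53}{6}}\right) + 33439 = \left(\frac{1}{24} + 2 \cdot \frac{1}{24} \frac{1}{\frac{59}{6}}\right) + 33439 = \left(\frac{1}{24} + 2 \cdot \frac{1}{24} \cdot \frac{6}{59}\right) + 33439 = \left(\frac{1}{24} + \frac{1}{118}\right) + 33439 = \frac{71}{1416} + 33439 = \frac{47349695}{1416}$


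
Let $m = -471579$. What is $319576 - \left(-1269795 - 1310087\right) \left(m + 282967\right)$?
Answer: $-486596384208$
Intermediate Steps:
$319576 - \left(-1269795 - 1310087\right) \left(m + 282967\right) = 319576 - \left(-1269795 - 1310087\right) \left(-471579 + 282967\right) = 319576 - \left(-2579882\right) \left(-188612\right) = 319576 - 486596703784 = -486596384208$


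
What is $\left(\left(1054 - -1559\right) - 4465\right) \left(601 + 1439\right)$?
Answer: $-3778080$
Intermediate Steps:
$\left(\left(1054 - -1559\right) - 4465\right) \left(601 + 1439\right) = \left(\left(1054 + 1559\right) - 4465\right) 2040 = \left(2613 - 4465\right) 2040 = \left(-1852\right) 2040 = -3778080$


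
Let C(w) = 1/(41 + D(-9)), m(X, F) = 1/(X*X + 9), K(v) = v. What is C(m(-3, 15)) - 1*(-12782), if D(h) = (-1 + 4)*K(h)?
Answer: 178949/14 ≈ 12782.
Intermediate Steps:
D(h) = 3*h (D(h) = (-1 + 4)*h = 3*h)
m(X, F) = 1/(9 + X**2) (m(X, F) = 1/(X**2 + 9) = 1/(9 + X**2))
C(w) = 1/14 (C(w) = 1/(41 + 3*(-9)) = 1/(41 - 27) = 1/14)
C(m(-3, 15)) - 1*(-12782) = 1/14 - 1*(-12782) = 1/14 + 12782 = 178949/14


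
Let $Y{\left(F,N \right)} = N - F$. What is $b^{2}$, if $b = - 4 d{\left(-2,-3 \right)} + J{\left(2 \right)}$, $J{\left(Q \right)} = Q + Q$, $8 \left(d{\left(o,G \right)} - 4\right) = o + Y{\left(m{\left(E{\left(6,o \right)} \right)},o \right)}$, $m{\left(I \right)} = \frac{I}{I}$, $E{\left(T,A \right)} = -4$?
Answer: $\frac{361}{4} \approx 90.25$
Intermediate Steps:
$m{\left(I \right)} = 1$
$d{\left(o,G \right)} = \frac{31}{8} + \frac{o}{4}$ ($d{\left(o,G \right)} = 4 + \frac{o + \left(o - 1\right)}{8} = 4 + \frac{o + \left(-1 + o\right)}{8} = 4 + \frac{-1 + 2 o}{8} = 4 + \left(- \frac{1}{8} + \frac{o}{4}\right) = \frac{31}{8} + \frac{o}{4}$)
$J{\left(Q \right)} = 2 Q$
$b = - \frac{19}{2}$ ($b = - 4 \left(\frac{31}{8} + \frac{1}{4} \left(-2\right)\right) + 2 \cdot 2 = - 4 \left(\frac{31}{8} - \frac{1}{2}\right) + 4 = \left(-4\right) \frac{27}{8} + 4 = - \frac{27}{2} + 4 = - \frac{19}{2} \approx -9.5$)
$b^{2} = \left(- \frac{19}{2}\right)^{2} = \frac{361}{4}$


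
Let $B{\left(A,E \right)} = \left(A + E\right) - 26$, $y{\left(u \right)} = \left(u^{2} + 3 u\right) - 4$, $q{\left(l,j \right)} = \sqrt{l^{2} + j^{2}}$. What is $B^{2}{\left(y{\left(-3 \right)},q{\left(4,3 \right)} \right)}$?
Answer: $625$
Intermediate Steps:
$q{\left(l,j \right)} = \sqrt{j^{2} + l^{2}}$
$y{\left(u \right)} = -4 + u^{2} + 3 u$ ($y{\left(u \right)} = \left(u^{2} + 3 u\right) - 4 = -4 + u^{2} + 3 u$)
$B{\left(A,E \right)} = -26 + A + E$
$B^{2}{\left(y{\left(-3 \right)},q{\left(4,3 \right)} \right)} = \left(-26 + \left(-4 + \left(-3\right)^{2} + 3 \left(-3\right)\right) + \sqrt{3^{2} + 4^{2}}\right)^{2} = \left(-26 - 4 + \sqrt{9 + 16}\right)^{2} = \left(-26 - 4 + \sqrt{25}\right)^{2} = \left(-26 - 4 + 5\right)^{2} = \left(-25\right)^{2} = 625$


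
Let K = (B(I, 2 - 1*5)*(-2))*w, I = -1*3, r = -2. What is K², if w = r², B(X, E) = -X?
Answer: 576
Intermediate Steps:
I = -3
w = 4 (w = (-2)² = 4)
K = -24 (K = (-1*(-3)*(-2))*4 = (3*(-2))*4 = -6*4 = -24)
K² = (-24)² = 576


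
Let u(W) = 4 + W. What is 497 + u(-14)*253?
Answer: -2033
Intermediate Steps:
497 + u(-14)*253 = 497 + (4 - 14)*253 = 497 - 10*253 = 497 - 2530 = -2033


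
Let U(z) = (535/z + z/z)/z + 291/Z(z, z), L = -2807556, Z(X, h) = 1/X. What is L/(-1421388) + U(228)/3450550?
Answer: 941672699891959/472146640316640 ≈ 1.9944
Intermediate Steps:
U(z) = 291*z + (1 + 535/z)/z (U(z) = (535/z + z/z)/z + 291/(1/z) = (535/z + 1)/z + 291*z = (1 + 535/z)/z + 291*z = 291*z + (1 + 535/z)/z)
L/(-1421388) + U(228)/3450550 = -2807556/(-1421388) + ((535 + 228 + 291*228**3)/228**2)/3450550 = -2807556*(-1/1421388) + ((535 + 228 + 291*11852352)/51984)*(1/3450550) = 233963/118449 + ((535 + 228 + 3449034432)/51984)*(1/3450550) = 233963/118449 + ((1/51984)*3449035195)*(1/3450550) = 233963/118449 + (3449035195/51984)*(1/3450550) = 233963/118449 + 689807039/35874678240 = 941672699891959/472146640316640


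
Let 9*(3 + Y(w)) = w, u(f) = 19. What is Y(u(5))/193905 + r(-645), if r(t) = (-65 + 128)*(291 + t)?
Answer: -38920223798/1745145 ≈ -22302.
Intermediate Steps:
Y(w) = -3 + w/9
r(t) = 18333 + 63*t (r(t) = 63*(291 + t) = 18333 + 63*t)
Y(u(5))/193905 + r(-645) = (-3 + (⅑)*19)/193905 + (18333 + 63*(-645)) = (-3 + 19/9)*(1/193905) + (18333 - 40635) = -8/9*1/193905 - 22302 = -8/1745145 - 22302 = -38920223798/1745145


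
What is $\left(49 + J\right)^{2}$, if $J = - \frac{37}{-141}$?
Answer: $\frac{48246916}{19881} \approx 2426.8$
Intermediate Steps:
$J = \frac{37}{141}$ ($J = \left(-37\right) \left(- \frac{1}{141}\right) = \frac{37}{141} \approx 0.26241$)
$\left(49 + J\right)^{2} = \left(49 + \frac{37}{141}\right)^{2} = \left(\frac{6946}{141}\right)^{2} = \frac{48246916}{19881}$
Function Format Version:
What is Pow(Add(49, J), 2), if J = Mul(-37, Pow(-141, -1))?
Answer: Rational(48246916, 19881) ≈ 2426.8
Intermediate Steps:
J = Rational(37, 141) (J = Mul(-37, Rational(-1, 141)) = Rational(37, 141) ≈ 0.26241)
Pow(Add(49, J), 2) = Pow(Add(49, Rational(37, 141)), 2) = Pow(Rational(6946, 141), 2) = Rational(48246916, 19881)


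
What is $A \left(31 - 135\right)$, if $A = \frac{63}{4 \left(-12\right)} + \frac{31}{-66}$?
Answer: $\frac{12233}{66} \approx 185.35$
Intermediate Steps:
$A = - \frac{941}{528}$ ($A = \frac{63}{-48} + 31 \left(- \frac{1}{66}\right) = 63 \left(- \frac{1}{48}\right) - \frac{31}{66} = - \frac{21}{16} - \frac{31}{66} = - \frac{941}{528} \approx -1.7822$)
$A \left(31 - 135\right) = - \frac{941 \left(31 - 135\right)}{528} = \left(- \frac{941}{528}\right) \left(-104\right) = \frac{12233}{66}$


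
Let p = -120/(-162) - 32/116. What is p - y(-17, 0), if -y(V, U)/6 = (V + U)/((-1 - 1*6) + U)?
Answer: 82414/5481 ≈ 15.036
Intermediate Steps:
y(V, U) = -6*(U + V)/(-7 + U) (y(V, U) = -6*(V + U)/((-1 - 1*6) + U) = -6*(U + V)/((-1 - 6) + U) = -6*(U + V)/(-7 + U))
p = 364/783 (p = -120*(-1/162) - 32*1/116 = 20/27 - 8/29 = 364/783 ≈ 0.46488)
p - y(-17, 0) = 364/783 - 6*(-1*0 - 1*(-17))/(-7 + 0) = 364/783 - 6*(0 + 17)/(-7) = 364/783 - 6*(-1)*17/7 = 364/783 - 1*(-102/7) = 364/783 + 102/7 = 82414/5481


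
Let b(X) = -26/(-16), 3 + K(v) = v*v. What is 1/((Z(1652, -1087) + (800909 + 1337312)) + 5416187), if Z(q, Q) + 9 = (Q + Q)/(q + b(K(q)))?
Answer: 13229/99937126979 ≈ 1.3237e-7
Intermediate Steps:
K(v) = -3 + v² (K(v) = -3 + v*v = -3 + v²)
b(X) = 13/8 (b(X) = -26*(-1/16) = 13/8)
Z(q, Q) = -9 + 2*Q/(13/8 + q) (Z(q, Q) = -9 + (Q + Q)/(q + 13/8) = -9 + (2*Q)/(13/8 + q) = -9 + 2*Q/(13/8 + q))
1/((Z(1652, -1087) + (800909 + 1337312)) + 5416187) = 1/(((-117 - 72*1652 + 16*(-1087))/(13 + 8*1652) + (800909 + 1337312)) + 5416187) = 1/(((-117 - 118944 - 17392)/(13 + 13216) + 2138221) + 5416187) = 1/((-136453/13229 + 2138221) + 5416187) = 1/(28286389156/13229 + 5416187) = 1/(99937126979/13229) = 13229/99937126979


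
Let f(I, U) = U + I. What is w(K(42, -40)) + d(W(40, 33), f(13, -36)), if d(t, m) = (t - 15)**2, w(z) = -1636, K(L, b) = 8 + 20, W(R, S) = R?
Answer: -1011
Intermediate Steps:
K(L, b) = 28
f(I, U) = I + U
d(t, m) = (-15 + t)**2
w(K(42, -40)) + d(W(40, 33), f(13, -36)) = -1636 + (-15 + 40)**2 = -1636 + 25**2 = -1636 + 625 = -1011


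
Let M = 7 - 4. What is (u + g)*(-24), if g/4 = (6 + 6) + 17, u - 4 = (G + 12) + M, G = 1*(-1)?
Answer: -3216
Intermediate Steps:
M = 3
G = -1
u = 18 (u = 4 + ((-1 + 12) + 3) = 4 + (11 + 3) = 4 + 14 = 18)
g = 116 (g = 4*((6 + 6) + 17) = 4*(12 + 17) = 4*29 = 116)
(u + g)*(-24) = (18 + 116)*(-24) = 134*(-24) = -3216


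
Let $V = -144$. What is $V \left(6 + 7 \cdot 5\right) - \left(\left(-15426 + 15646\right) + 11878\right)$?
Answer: $-18002$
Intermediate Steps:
$V \left(6 + 7 \cdot 5\right) - \left(\left(-15426 + 15646\right) + 11878\right) = - 144 \left(6 + 7 \cdot 5\right) - \left(\left(-15426 + 15646\right) + 11878\right) = - 144 \left(6 + 35\right) - \left(220 + 11878\right) = \left(-144\right) 41 - 12098 = -5904 - 12098 = -18002$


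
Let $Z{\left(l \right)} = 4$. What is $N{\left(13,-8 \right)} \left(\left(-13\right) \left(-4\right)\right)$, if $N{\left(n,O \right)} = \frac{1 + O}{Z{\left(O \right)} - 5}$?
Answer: $364$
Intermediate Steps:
$N{\left(n,O \right)} = -1 - O$ ($N{\left(n,O \right)} = \frac{1 + O}{4 - 5} = \frac{1 + O}{-1} = \left(1 + O\right) \left(-1\right) = -1 - O$)
$N{\left(13,-8 \right)} \left(\left(-13\right) \left(-4\right)\right) = \left(-1 - -8\right) \left(\left(-13\right) \left(-4\right)\right) = \left(-1 + 8\right) 52 = 7 \cdot 52 = 364$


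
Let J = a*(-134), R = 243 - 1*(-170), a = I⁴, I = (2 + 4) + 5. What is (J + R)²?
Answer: 3847407713361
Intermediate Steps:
I = 11 (I = 6 + 5 = 11)
a = 14641 (a = 11⁴ = 14641)
R = 413 (R = 243 + 170 = 413)
J = -1961894 (J = 14641*(-134) = -1961894)
(J + R)² = (-1961894 + 413)² = (-1961481)² = 3847407713361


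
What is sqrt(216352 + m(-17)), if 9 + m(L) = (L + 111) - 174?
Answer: sqrt(216263) ≈ 465.04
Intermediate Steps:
m(L) = -72 + L (m(L) = -9 + ((L + 111) - 174) = -9 + ((111 + L) - 174) = -9 + (-63 + L) = -72 + L)
sqrt(216352 + m(-17)) = sqrt(216352 + (-72 - 17)) = sqrt(216352 - 89) = sqrt(216263)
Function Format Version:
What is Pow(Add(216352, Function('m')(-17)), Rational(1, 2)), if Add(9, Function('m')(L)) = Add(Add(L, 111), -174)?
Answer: Pow(216263, Rational(1, 2)) ≈ 465.04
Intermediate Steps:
Function('m')(L) = Add(-72, L) (Function('m')(L) = Add(-9, Add(Add(L, 111), -174)) = Add(-9, Add(Add(111, L), -174)) = Add(-9, Add(-63, L)) = Add(-72, L))
Pow(Add(216352, Function('m')(-17)), Rational(1, 2)) = Pow(Add(216352, Add(-72, -17)), Rational(1, 2)) = Pow(Add(216352, -89), Rational(1, 2)) = Pow(216263, Rational(1, 2))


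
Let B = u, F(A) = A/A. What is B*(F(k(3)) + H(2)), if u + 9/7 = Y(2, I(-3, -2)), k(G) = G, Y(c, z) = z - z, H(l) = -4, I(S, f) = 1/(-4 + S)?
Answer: 27/7 ≈ 3.8571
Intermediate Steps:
Y(c, z) = 0
F(A) = 1
u = -9/7 (u = -9/7 + 0 = -9/7 ≈ -1.2857)
B = -9/7 ≈ -1.2857
B*(F(k(3)) + H(2)) = -9*(1 - 4)/7 = -9/7*(-3) = 27/7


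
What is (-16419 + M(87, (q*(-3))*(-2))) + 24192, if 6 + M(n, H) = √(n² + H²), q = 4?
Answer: 7767 + 3*√905 ≈ 7857.3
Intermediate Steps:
M(n, H) = -6 + √(H² + n²) (M(n, H) = -6 + √(n² + H²) = -6 + √(H² + n²))
(-16419 + M(87, (q*(-3))*(-2))) + 24192 = (-16419 + (-6 + √(((4*(-3))*(-2))² + 87²))) + 24192 = (-16419 + (-6 + √((-12*(-2))² + 7569))) + 24192 = (-16419 + (-6 + √(24² + 7569))) + 24192 = (-16419 + (-6 + √(576 + 7569))) + 24192 = (-16419 + (-6 + √8145)) + 24192 = (-16419 + (-6 + 3*√905)) + 24192 = (-16425 + 3*√905) + 24192 = 7767 + 3*√905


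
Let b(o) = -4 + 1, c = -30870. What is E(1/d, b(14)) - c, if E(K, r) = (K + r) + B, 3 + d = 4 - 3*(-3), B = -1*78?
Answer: 307891/10 ≈ 30789.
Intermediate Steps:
B = -78
b(o) = -3
d = 10 (d = -3 + (4 - 3*(-3)) = -3 + (4 + 9) = -3 + 13 = 10)
E(K, r) = -78 + K + r (E(K, r) = (K + r) - 78 = -78 + K + r)
E(1/d, b(14)) - c = (-78 + 1/10 - 3) - 1*(-30870) = (-78 + ⅒ - 3) + 30870 = -809/10 + 30870 = 307891/10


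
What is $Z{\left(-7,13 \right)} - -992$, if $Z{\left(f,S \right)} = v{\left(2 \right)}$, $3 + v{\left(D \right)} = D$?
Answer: $991$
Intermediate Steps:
$v{\left(D \right)} = -3 + D$
$Z{\left(f,S \right)} = -1$ ($Z{\left(f,S \right)} = -3 + 2 = -1$)
$Z{\left(-7,13 \right)} - -992 = -1 - -992 = -1 + 992 = 991$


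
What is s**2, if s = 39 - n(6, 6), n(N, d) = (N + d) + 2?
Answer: 625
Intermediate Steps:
n(N, d) = 2 + N + d
s = 25 (s = 39 - (2 + 6 + 6) = 39 - 1*14 = 39 - 14 = 25)
s**2 = 25**2 = 625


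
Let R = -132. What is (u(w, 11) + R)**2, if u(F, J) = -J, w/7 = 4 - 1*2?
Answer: 20449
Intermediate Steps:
w = 14 (w = 7*(4 - 1*2) = 7*(4 - 2) = 7*2 = 14)
(u(w, 11) + R)**2 = (-1*11 - 132)**2 = (-11 - 132)**2 = (-143)**2 = 20449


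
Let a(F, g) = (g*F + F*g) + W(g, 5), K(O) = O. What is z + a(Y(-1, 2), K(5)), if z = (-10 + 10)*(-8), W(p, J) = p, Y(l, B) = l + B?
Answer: 15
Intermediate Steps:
Y(l, B) = B + l
z = 0 (z = 0*(-8) = 0)
a(F, g) = g + 2*F*g (a(F, g) = (g*F + F*g) + g = (F*g + F*g) + g = 2*F*g + g = g + 2*F*g)
z + a(Y(-1, 2), K(5)) = 0 + 5*(1 + 2*(2 - 1)) = 0 + 5*(1 + 2*1) = 0 + 5*(1 + 2) = 0 + 5*3 = 0 + 15 = 15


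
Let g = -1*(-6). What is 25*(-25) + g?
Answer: -619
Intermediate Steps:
g = 6
25*(-25) + g = 25*(-25) + 6 = -625 + 6 = -619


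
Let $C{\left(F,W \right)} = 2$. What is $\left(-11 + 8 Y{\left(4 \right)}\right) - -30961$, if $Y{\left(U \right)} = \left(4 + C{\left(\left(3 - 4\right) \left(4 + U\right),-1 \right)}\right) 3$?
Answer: $31094$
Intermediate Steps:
$Y{\left(U \right)} = 18$ ($Y{\left(U \right)} = \left(4 + 2\right) 3 = 6 \cdot 3 = 18$)
$\left(-11 + 8 Y{\left(4 \right)}\right) - -30961 = \left(-11 + 8 \cdot 18\right) - -30961 = \left(-11 + 144\right) + 30961 = 133 + 30961 = 31094$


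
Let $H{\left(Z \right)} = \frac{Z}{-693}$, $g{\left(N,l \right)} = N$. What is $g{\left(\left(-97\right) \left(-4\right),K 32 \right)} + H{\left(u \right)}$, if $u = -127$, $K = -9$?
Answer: $\frac{269011}{693} \approx 388.18$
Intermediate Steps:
$H{\left(Z \right)} = - \frac{Z}{693}$ ($H{\left(Z \right)} = Z \left(- \frac{1}{693}\right) = - \frac{Z}{693}$)
$g{\left(\left(-97\right) \left(-4\right),K 32 \right)} + H{\left(u \right)} = \left(-97\right) \left(-4\right) - - \frac{127}{693} = 388 + \frac{127}{693} = \frac{269011}{693}$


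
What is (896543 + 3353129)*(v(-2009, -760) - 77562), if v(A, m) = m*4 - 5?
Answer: -342553310904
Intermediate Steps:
v(A, m) = -5 + 4*m (v(A, m) = 4*m - 5 = -5 + 4*m)
(896543 + 3353129)*(v(-2009, -760) - 77562) = (896543 + 3353129)*((-5 + 4*(-760)) - 77562) = 4249672*((-5 - 3040) - 77562) = 4249672*(-3045 - 77562) = 4249672*(-80607) = -342553310904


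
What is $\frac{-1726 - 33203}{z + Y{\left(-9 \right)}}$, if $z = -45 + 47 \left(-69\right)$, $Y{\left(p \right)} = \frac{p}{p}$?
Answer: $\frac{34929}{3287} \approx 10.626$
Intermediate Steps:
$Y{\left(p \right)} = 1$
$z = -3288$ ($z = -45 - 3243 = -3288$)
$\frac{-1726 - 33203}{z + Y{\left(-9 \right)}} = \frac{-1726 - 33203}{-3288 + 1} = - \frac{34929}{-3287} = \left(-34929\right) \left(- \frac{1}{3287}\right) = \frac{34929}{3287}$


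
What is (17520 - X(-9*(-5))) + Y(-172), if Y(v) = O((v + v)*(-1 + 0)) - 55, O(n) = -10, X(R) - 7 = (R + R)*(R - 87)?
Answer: 21228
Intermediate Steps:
X(R) = 7 + 2*R*(-87 + R) (X(R) = 7 + (R + R)*(R - 87) = 7 + (2*R)*(-87 + R) = 7 + 2*R*(-87 + R))
Y(v) = -65 (Y(v) = -10 - 55 = -65)
(17520 - X(-9*(-5))) + Y(-172) = (17520 - (7 - (-1566)*(-5) + 2*(-9*(-5))²)) - 65 = (17520 - (7 - 174*45 + 2*45²)) - 65 = (17520 - (7 - 7830 + 2*2025)) - 65 = (17520 - (7 - 7830 + 4050)) - 65 = (17520 - 1*(-3773)) - 65 = (17520 + 3773) - 65 = 21293 - 65 = 21228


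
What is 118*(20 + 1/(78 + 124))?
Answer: 238419/101 ≈ 2360.6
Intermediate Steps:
118*(20 + 1/(78 + 124)) = 118*(20 + 1/202) = 118*(4041/202) = 238419/101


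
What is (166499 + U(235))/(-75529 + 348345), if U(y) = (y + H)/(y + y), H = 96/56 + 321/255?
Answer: 1455049592/2384156075 ≈ 0.61030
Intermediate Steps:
H = 1769/595 (H = 96*(1/56) + 321*(1/255) = 12/7 + 107/85 = 1769/595 ≈ 2.9731)
U(y) = (1769/595 + y)/(2*y) (U(y) = (y + 1769/595)/(y + y) = (1769/595 + y)/((2*y)) = (1769/595 + y)*(1/(2*y)) = (1769/595 + y)/(2*y))
(166499 + U(235))/(-75529 + 348345) = (166499 + (1/1190)*(1769 + 595*235)/235)/(-75529 + 348345) = (166499 + (1/1190)*(1/235)*(1769 + 139825))/272816 = (166499 + (1/1190)*(1/235)*141594)*(1/272816) = (166499 + 70797/139825)*(1/272816) = (23280793472/139825)*(1/272816) = 1455049592/2384156075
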